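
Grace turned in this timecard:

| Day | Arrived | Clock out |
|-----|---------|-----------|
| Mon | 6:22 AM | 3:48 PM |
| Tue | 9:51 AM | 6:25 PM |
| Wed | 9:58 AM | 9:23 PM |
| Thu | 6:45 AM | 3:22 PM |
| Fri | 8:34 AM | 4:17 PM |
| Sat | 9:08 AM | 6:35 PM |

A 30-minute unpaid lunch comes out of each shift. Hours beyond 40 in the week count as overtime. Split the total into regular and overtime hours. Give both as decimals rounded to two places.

Mon: 6:22 AM–3:48 PM = 9 h 26 min; less 30 min break → 8 h 56 min
Tue: 9:51 AM–6:25 PM = 8 h 34 min; less 30 min break → 8 h 4 min
Wed: 9:58 AM–9:23 PM = 11 h 25 min; less 30 min break → 10 h 55 min
Thu: 6:45 AM–3:22 PM = 8 h 37 min; less 30 min break → 8 h 7 min
Fri: 8:34 AM–4:17 PM = 7 h 43 min; less 30 min break → 7 h 13 min
Sat: 9:08 AM–6:35 PM = 9 h 27 min; less 30 min break → 8 h 57 min
Total worked: 52 h 12 min = 52.20 h.
Threshold 40 h → overtime 12 h 12 min, regular 40 h 0 min.

Regular 40.00 hours, overtime 12.20 hours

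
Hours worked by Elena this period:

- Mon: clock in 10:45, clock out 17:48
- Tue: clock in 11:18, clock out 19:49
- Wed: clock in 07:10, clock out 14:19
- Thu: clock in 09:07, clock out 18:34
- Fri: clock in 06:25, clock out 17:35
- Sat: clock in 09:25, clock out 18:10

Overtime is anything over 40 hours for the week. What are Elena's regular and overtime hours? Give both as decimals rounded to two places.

Regular 40.00 hours, overtime 12.08 hours

Mon: 10:45–17:48 = 7 h 3 min
Tue: 11:18–19:49 = 8 h 31 min
Wed: 07:10–14:19 = 7 h 9 min
Thu: 09:07–18:34 = 9 h 27 min
Fri: 06:25–17:35 = 11 h 10 min
Sat: 09:25–18:10 = 8 h 45 min
Total worked: 52 h 5 min = 52.08 h.
Threshold 40 h → overtime 12 h 5 min, regular 40 h 0 min.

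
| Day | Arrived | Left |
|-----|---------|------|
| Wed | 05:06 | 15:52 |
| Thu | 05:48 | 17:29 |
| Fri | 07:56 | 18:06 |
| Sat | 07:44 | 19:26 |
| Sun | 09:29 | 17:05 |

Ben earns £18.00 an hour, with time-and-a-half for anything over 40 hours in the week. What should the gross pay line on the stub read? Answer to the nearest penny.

Wed: 05:06–15:52 = 10 h 46 min
Thu: 05:48–17:29 = 11 h 41 min
Fri: 07:56–18:06 = 10 h 10 min
Sat: 07:44–19:26 = 11 h 42 min
Sun: 09:29–17:05 = 7 h 36 min
Total worked: 51 h 55 min = 3115 min.
Regular 40 h 0 min = 2400 min at £18.00/h; overtime 11 h 55 min = 715 min at £27.00/h.
Pay = (2400 × £18.00 + 715 × £27.00) ÷ 60 = £1041.75.

£1041.75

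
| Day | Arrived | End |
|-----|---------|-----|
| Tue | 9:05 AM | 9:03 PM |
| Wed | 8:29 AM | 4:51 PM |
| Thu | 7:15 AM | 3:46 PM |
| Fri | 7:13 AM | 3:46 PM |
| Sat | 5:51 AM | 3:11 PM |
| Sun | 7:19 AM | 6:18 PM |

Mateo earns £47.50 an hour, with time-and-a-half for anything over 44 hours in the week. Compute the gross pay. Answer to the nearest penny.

£3067.31

Tue: 9:05 AM–9:03 PM = 11 h 58 min
Wed: 8:29 AM–4:51 PM = 8 h 22 min
Thu: 7:15 AM–3:46 PM = 8 h 31 min
Fri: 7:13 AM–3:46 PM = 8 h 33 min
Sat: 5:51 AM–3:11 PM = 9 h 20 min
Sun: 7:19 AM–6:18 PM = 10 h 59 min
Total worked: 57 h 43 min = 3463 min.
Regular 44 h 0 min = 2640 min at £47.50/h; overtime 13 h 43 min = 823 min at £71.25/h.
Pay = (2640 × £47.50 + 823 × £71.25) ÷ 60 = £3067.31.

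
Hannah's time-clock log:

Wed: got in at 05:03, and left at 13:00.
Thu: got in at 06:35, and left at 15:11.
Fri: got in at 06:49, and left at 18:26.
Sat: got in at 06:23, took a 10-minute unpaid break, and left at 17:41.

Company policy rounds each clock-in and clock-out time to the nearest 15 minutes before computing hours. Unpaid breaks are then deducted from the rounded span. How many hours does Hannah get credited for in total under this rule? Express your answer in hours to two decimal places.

Wed: in 05:03→05:00, out 13:00→13:00; 8 h 0 min
Thu: in 06:35→06:30, out 15:11→15:15; 8 h 45 min
Fri: in 06:49→06:45, out 18:26→18:30; 11 h 45 min
Sat: in 06:23→06:30, out 17:41→17:45; 11 h 15 min − 10 min = 11 h 5 min
Total credited: 39 h 35 min.

39.58 hours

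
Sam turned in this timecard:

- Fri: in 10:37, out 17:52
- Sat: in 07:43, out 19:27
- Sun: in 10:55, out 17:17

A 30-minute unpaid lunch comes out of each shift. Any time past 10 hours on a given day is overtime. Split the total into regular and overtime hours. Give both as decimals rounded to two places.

Fri: 10:37–17:52 = 7 h 15 min; less 30 min break → 6 h 45 min
Sat: 07:43–19:27 = 11 h 44 min; less 30 min break → 11 h 14 min
Sun: 10:55–17:17 = 6 h 22 min; less 30 min break → 5 h 52 min
Fri reg 6 h 45 min / OT 0 h 0 min; Sat reg 10 h 0 min / OT 1 h 14 min; Sun reg 5 h 52 min / OT 0 h 0 min.
Totals: regular 22 h 37 min, overtime 1 h 14 min.

Regular 22.62 hours, overtime 1.23 hours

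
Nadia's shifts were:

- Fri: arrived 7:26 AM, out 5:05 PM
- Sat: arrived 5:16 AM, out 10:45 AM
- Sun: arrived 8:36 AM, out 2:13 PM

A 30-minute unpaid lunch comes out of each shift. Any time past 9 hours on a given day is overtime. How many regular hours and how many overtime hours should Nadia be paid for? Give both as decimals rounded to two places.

Fri: 7:26 AM–5:05 PM = 9 h 39 min; less 30 min break → 9 h 9 min
Sat: 5:16 AM–10:45 AM = 5 h 29 min; less 30 min break → 4 h 59 min
Sun: 8:36 AM–2:13 PM = 5 h 37 min; less 30 min break → 5 h 7 min
Fri reg 9 h 0 min / OT 0 h 9 min; Sat reg 4 h 59 min / OT 0 h 0 min; Sun reg 5 h 7 min / OT 0 h 0 min.
Totals: regular 19 h 6 min, overtime 0 h 9 min.

Regular 19.10 hours, overtime 0.15 hours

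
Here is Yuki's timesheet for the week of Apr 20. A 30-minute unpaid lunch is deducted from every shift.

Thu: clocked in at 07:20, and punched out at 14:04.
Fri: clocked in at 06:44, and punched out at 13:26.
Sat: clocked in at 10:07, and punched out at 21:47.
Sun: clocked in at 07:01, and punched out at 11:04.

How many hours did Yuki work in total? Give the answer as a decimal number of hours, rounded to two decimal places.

27.15 hours

Thu: 07:20–14:04 = 6 h 44 min; less 30 min break → 6 h 14 min
Fri: 06:44–13:26 = 6 h 42 min; less 30 min break → 6 h 12 min
Sat: 10:07–21:47 = 11 h 40 min; less 30 min break → 11 h 10 min
Sun: 07:01–11:04 = 4 h 3 min; less 30 min break → 3 h 33 min
Total: 6 h 14 min + 6 h 12 min + 11 h 10 min + 3 h 33 min = 27 h 9 min.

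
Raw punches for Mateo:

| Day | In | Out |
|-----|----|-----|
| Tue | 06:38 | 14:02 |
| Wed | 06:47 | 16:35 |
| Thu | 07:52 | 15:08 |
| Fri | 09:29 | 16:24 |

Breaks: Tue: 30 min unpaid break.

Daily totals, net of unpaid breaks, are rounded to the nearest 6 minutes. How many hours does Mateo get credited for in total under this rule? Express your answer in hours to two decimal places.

30.90 hours

Tue: 06:38–14:02 = 7 h 24 min − 30 min = 6 h 54 min → rounds to 6 h 54 min
Wed: 06:47–16:35 = 9 h 48 min → rounds to 9 h 48 min
Thu: 07:52–15:08 = 7 h 16 min → rounds to 7 h 18 min
Fri: 09:29–16:24 = 6 h 55 min → rounds to 6 h 54 min
Total credited: 30 h 54 min.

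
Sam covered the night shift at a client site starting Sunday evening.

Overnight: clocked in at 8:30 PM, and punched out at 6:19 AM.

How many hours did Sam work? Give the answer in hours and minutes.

9 h 49 min

Overnight: 8:30 PM → midnight = 3 h 30 min; midnight → 6:19 AM = 6 h 19 min; span 9 h 49 min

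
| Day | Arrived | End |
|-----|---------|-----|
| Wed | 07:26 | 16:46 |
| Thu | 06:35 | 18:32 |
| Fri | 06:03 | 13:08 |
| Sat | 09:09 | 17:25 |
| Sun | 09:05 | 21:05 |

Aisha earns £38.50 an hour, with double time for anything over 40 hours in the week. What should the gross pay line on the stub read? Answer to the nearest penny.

Wed: 07:26–16:46 = 9 h 20 min
Thu: 06:35–18:32 = 11 h 57 min
Fri: 06:03–13:08 = 7 h 5 min
Sat: 09:09–17:25 = 8 h 16 min
Sun: 09:05–21:05 = 12 h 0 min
Total worked: 48 h 38 min = 2918 min.
Regular 40 h 0 min = 2400 min at £38.50/h; overtime 8 h 38 min = 518 min at £77.00/h.
Pay = (2400 × £38.50 + 518 × £77.00) ÷ 60 = £2204.77.

£2204.77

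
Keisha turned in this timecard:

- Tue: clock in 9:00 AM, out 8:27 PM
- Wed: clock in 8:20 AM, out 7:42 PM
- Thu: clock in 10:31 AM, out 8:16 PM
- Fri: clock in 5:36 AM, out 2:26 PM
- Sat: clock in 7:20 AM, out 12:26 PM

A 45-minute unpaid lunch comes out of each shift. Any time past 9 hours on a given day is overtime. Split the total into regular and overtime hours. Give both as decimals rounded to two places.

Regular 39.43 hours, overtime 3.32 hours

Tue: 9:00 AM–8:27 PM = 11 h 27 min; less 45 min break → 10 h 42 min
Wed: 8:20 AM–7:42 PM = 11 h 22 min; less 45 min break → 10 h 37 min
Thu: 10:31 AM–8:16 PM = 9 h 45 min; less 45 min break → 9 h 0 min
Fri: 5:36 AM–2:26 PM = 8 h 50 min; less 45 min break → 8 h 5 min
Sat: 7:20 AM–12:26 PM = 5 h 6 min; less 45 min break → 4 h 21 min
Tue reg 9 h 0 min / OT 1 h 42 min; Wed reg 9 h 0 min / OT 1 h 37 min; Thu reg 9 h 0 min / OT 0 h 0 min; Fri reg 8 h 5 min / OT 0 h 0 min; Sat reg 4 h 21 min / OT 0 h 0 min.
Totals: regular 39 h 26 min, overtime 3 h 19 min.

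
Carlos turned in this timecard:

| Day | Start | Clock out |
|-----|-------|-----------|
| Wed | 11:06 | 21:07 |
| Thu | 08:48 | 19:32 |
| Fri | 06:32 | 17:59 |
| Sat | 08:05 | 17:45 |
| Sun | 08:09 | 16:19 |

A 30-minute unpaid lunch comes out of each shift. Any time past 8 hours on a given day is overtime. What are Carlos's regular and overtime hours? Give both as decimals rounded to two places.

Wed: 11:06–21:07 = 10 h 1 min; less 30 min break → 9 h 31 min
Thu: 08:48–19:32 = 10 h 44 min; less 30 min break → 10 h 14 min
Fri: 06:32–17:59 = 11 h 27 min; less 30 min break → 10 h 57 min
Sat: 08:05–17:45 = 9 h 40 min; less 30 min break → 9 h 10 min
Sun: 08:09–16:19 = 8 h 10 min; less 30 min break → 7 h 40 min
Wed reg 8 h 0 min / OT 1 h 31 min; Thu reg 8 h 0 min / OT 2 h 14 min; Fri reg 8 h 0 min / OT 2 h 57 min; Sat reg 8 h 0 min / OT 1 h 10 min; Sun reg 7 h 40 min / OT 0 h 0 min.
Totals: regular 39 h 40 min, overtime 7 h 52 min.

Regular 39.67 hours, overtime 7.87 hours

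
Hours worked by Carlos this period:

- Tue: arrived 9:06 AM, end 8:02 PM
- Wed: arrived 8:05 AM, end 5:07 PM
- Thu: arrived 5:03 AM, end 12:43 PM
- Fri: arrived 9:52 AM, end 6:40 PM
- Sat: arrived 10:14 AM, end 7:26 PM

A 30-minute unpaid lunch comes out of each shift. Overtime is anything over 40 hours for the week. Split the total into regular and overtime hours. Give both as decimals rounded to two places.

Tue: 9:06 AM–8:02 PM = 10 h 56 min; less 30 min break → 10 h 26 min
Wed: 8:05 AM–5:07 PM = 9 h 2 min; less 30 min break → 8 h 32 min
Thu: 5:03 AM–12:43 PM = 7 h 40 min; less 30 min break → 7 h 10 min
Fri: 9:52 AM–6:40 PM = 8 h 48 min; less 30 min break → 8 h 18 min
Sat: 10:14 AM–7:26 PM = 9 h 12 min; less 30 min break → 8 h 42 min
Total worked: 43 h 8 min = 43.13 h.
Threshold 40 h → overtime 3 h 8 min, regular 40 h 0 min.

Regular 40.00 hours, overtime 3.13 hours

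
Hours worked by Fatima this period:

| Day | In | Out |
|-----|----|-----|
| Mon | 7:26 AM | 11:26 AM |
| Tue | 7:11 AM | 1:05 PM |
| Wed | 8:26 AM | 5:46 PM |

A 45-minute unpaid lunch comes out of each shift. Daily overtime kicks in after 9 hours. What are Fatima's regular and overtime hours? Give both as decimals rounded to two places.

Mon: 7:26 AM–11:26 AM = 4 h 0 min; less 45 min break → 3 h 15 min
Tue: 7:11 AM–1:05 PM = 5 h 54 min; less 45 min break → 5 h 9 min
Wed: 8:26 AM–5:46 PM = 9 h 20 min; less 45 min break → 8 h 35 min
Mon reg 3 h 15 min / OT 0 h 0 min; Tue reg 5 h 9 min / OT 0 h 0 min; Wed reg 8 h 35 min / OT 0 h 0 min.
Totals: regular 16 h 59 min, overtime 0 h 0 min.

Regular 16.98 hours, overtime 0.00 hours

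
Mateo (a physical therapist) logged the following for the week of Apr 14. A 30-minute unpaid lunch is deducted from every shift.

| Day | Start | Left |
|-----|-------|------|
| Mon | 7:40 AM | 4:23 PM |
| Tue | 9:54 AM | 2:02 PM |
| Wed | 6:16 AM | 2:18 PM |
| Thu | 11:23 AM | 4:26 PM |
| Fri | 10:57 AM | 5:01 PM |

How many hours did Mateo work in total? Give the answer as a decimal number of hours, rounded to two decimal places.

29.50 hours

Mon: 7:40 AM–4:23 PM = 8 h 43 min; less 30 min break → 8 h 13 min
Tue: 9:54 AM–2:02 PM = 4 h 8 min; less 30 min break → 3 h 38 min
Wed: 6:16 AM–2:18 PM = 8 h 2 min; less 30 min break → 7 h 32 min
Thu: 11:23 AM–4:26 PM = 5 h 3 min; less 30 min break → 4 h 33 min
Fri: 10:57 AM–5:01 PM = 6 h 4 min; less 30 min break → 5 h 34 min
Total: 8 h 13 min + 3 h 38 min + 7 h 32 min + 4 h 33 min + 5 h 34 min = 29 h 30 min.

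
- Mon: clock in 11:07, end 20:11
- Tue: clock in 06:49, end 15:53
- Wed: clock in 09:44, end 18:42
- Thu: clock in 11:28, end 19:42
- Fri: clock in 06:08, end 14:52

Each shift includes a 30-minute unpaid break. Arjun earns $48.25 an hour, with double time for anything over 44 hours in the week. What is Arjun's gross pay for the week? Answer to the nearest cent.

$2005.59

Mon: 11:07–20:11 = 9 h 4 min; less 30 min break → 8 h 34 min
Tue: 06:49–15:53 = 9 h 4 min; less 30 min break → 8 h 34 min
Wed: 09:44–18:42 = 8 h 58 min; less 30 min break → 8 h 28 min
Thu: 11:28–19:42 = 8 h 14 min; less 30 min break → 7 h 44 min
Fri: 06:08–14:52 = 8 h 44 min; less 30 min break → 8 h 14 min
Total worked: 41 h 34 min = 2494 min.
Regular 41 h 34 min = 2494 min at $48.25/h; overtime 0 h 0 min = 0 min at $96.50/h.
Pay = (2494 × $48.25 + 0 × $96.50) ÷ 60 = $2005.59.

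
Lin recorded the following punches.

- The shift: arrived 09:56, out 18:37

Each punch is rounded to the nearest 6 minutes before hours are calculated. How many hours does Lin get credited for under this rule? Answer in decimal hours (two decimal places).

The shift: in 09:56→09:54, out 18:37→18:36; 8 h 42 min

8.70 hours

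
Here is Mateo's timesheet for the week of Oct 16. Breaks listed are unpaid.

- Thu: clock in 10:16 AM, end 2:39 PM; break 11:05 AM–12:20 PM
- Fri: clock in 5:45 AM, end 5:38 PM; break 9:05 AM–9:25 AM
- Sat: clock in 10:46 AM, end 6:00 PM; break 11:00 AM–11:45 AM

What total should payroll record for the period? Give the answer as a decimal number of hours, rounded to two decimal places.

21.17 hours

Thu: 10:16 AM–2:39 PM = 4 h 23 min; less 75 min break → 3 h 8 min
Fri: 5:45 AM–5:38 PM = 11 h 53 min; less 20 min break → 11 h 33 min
Sat: 10:46 AM–6:00 PM = 7 h 14 min; less 45 min break → 6 h 29 min
Total: 3 h 8 min + 11 h 33 min + 6 h 29 min = 21 h 10 min.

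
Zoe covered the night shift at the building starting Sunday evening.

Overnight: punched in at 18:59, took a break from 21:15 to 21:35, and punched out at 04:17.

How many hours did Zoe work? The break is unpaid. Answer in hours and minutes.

8 h 58 min

Overnight: 18:59 → midnight = 5 h 1 min; midnight → 04:17 = 4 h 17 min; span 9 h 18 min; less 20 min break → 8 h 58 min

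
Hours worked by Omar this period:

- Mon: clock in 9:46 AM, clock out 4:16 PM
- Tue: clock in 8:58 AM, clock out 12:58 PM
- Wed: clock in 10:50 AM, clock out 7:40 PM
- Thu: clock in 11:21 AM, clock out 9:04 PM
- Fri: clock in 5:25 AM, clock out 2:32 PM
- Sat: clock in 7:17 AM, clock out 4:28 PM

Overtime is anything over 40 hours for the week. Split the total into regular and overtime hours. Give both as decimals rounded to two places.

Mon: 9:46 AM–4:16 PM = 6 h 30 min
Tue: 8:58 AM–12:58 PM = 4 h 0 min
Wed: 10:50 AM–7:40 PM = 8 h 50 min
Thu: 11:21 AM–9:04 PM = 9 h 43 min
Fri: 5:25 AM–2:32 PM = 9 h 7 min
Sat: 7:17 AM–4:28 PM = 9 h 11 min
Total worked: 47 h 21 min = 47.35 h.
Threshold 40 h → overtime 7 h 21 min, regular 40 h 0 min.

Regular 40.00 hours, overtime 7.35 hours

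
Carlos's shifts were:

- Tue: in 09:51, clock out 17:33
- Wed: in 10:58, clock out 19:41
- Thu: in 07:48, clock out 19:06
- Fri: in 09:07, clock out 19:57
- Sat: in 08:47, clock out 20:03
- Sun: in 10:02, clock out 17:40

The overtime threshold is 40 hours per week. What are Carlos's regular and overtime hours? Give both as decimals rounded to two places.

Tue: 09:51–17:33 = 7 h 42 min
Wed: 10:58–19:41 = 8 h 43 min
Thu: 07:48–19:06 = 11 h 18 min
Fri: 09:07–19:57 = 10 h 50 min
Sat: 08:47–20:03 = 11 h 16 min
Sun: 10:02–17:40 = 7 h 38 min
Total worked: 57 h 27 min = 57.45 h.
Threshold 40 h → overtime 17 h 27 min, regular 40 h 0 min.

Regular 40.00 hours, overtime 17.45 hours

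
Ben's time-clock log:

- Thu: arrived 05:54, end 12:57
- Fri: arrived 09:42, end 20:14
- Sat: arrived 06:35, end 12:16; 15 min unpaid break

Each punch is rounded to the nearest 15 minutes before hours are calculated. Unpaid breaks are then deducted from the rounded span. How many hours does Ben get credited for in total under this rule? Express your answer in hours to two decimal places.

Thu: in 05:54→06:00, out 12:57→13:00; 7 h 0 min
Fri: in 09:42→09:45, out 20:14→20:15; 10 h 30 min
Sat: in 06:35→06:30, out 12:16→12:15; 5 h 45 min − 15 min = 5 h 30 min
Total credited: 23 h 0 min.

23.00 hours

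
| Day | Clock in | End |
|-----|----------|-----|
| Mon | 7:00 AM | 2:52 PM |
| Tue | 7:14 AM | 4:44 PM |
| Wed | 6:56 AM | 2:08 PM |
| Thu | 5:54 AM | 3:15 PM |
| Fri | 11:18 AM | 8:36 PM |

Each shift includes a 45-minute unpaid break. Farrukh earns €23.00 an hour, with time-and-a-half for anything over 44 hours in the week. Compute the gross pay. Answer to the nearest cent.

Mon: 7:00 AM–2:52 PM = 7 h 52 min; less 45 min break → 7 h 7 min
Tue: 7:14 AM–4:44 PM = 9 h 30 min; less 45 min break → 8 h 45 min
Wed: 6:56 AM–2:08 PM = 7 h 12 min; less 45 min break → 6 h 27 min
Thu: 5:54 AM–3:15 PM = 9 h 21 min; less 45 min break → 8 h 36 min
Fri: 11:18 AM–8:36 PM = 9 h 18 min; less 45 min break → 8 h 33 min
Total worked: 39 h 28 min = 2368 min.
Regular 39 h 28 min = 2368 min at €23.00/h; overtime 0 h 0 min = 0 min at €34.50/h.
Pay = (2368 × €23.00 + 0 × €34.50) ÷ 60 = €907.73.

€907.73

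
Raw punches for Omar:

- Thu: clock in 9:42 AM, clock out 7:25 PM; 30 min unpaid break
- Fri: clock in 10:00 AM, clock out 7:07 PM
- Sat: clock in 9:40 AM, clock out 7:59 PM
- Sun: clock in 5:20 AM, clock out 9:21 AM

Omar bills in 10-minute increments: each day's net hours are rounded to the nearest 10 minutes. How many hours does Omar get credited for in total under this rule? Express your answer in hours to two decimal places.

32.67 hours

Thu: 9:42 AM–7:25 PM = 9 h 43 min − 30 min = 9 h 13 min → rounds to 9 h 10 min
Fri: 10:00 AM–7:07 PM = 9 h 7 min → rounds to 9 h 10 min
Sat: 9:40 AM–7:59 PM = 10 h 19 min → rounds to 10 h 20 min
Sun: 5:20 AM–9:21 AM = 4 h 1 min → rounds to 4 h 0 min
Total credited: 32 h 40 min.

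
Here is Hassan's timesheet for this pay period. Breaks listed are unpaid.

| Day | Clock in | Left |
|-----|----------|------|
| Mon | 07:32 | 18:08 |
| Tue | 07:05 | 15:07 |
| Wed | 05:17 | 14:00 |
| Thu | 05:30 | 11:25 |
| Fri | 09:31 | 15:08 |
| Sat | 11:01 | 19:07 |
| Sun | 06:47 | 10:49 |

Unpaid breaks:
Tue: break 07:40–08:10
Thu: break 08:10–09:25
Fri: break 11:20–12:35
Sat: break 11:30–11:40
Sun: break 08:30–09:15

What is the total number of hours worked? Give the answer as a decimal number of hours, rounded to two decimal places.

47.10 hours

Mon: 07:32–18:08 = 10 h 36 min
Tue: 07:05–15:07 = 8 h 2 min; less 30 min break → 7 h 32 min
Wed: 05:17–14:00 = 8 h 43 min
Thu: 05:30–11:25 = 5 h 55 min; less 75 min break → 4 h 40 min
Fri: 09:31–15:08 = 5 h 37 min; less 75 min break → 4 h 22 min
Sat: 11:01–19:07 = 8 h 6 min; less 10 min break → 7 h 56 min
Sun: 06:47–10:49 = 4 h 2 min; less 45 min break → 3 h 17 min
Total: 10 h 36 min + 7 h 32 min + 8 h 43 min + 4 h 40 min + 4 h 22 min + 7 h 56 min + 3 h 17 min = 47 h 6 min.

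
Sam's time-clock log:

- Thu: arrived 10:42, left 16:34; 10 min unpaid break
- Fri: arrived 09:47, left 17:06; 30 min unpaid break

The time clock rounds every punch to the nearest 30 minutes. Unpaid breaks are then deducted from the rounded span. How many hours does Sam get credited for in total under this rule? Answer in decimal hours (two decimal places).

12.33 hours

Thu: in 10:42→10:30, out 16:34→16:30; 6 h 0 min − 10 min = 5 h 50 min
Fri: in 09:47→10:00, out 17:06→17:00; 7 h 0 min − 30 min = 6 h 30 min
Total credited: 12 h 20 min.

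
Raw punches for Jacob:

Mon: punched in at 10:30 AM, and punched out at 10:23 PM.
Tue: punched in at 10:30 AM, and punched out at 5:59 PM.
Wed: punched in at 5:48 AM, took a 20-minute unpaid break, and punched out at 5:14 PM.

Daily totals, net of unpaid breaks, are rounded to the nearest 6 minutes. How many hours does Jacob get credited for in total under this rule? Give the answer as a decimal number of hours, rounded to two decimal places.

Mon: 10:30 AM–10:23 PM = 11 h 53 min → rounds to 11 h 54 min
Tue: 10:30 AM–5:59 PM = 7 h 29 min → rounds to 7 h 30 min
Wed: 5:48 AM–5:14 PM = 11 h 26 min − 20 min = 11 h 6 min → rounds to 11 h 6 min
Total credited: 30 h 30 min.

30.50 hours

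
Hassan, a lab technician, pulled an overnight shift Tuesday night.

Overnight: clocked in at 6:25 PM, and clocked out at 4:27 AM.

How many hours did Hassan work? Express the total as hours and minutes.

10 h 2 min

Overnight: 6:25 PM → midnight = 5 h 35 min; midnight → 4:27 AM = 4 h 27 min; span 10 h 2 min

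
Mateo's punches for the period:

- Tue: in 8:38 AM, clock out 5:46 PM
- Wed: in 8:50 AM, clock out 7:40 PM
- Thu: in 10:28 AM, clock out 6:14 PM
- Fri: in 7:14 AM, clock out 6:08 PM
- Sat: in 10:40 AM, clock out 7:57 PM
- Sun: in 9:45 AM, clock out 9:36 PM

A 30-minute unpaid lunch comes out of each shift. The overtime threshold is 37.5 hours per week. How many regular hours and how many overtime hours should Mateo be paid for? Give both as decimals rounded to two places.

Tue: 8:38 AM–5:46 PM = 9 h 8 min; less 30 min break → 8 h 38 min
Wed: 8:50 AM–7:40 PM = 10 h 50 min; less 30 min break → 10 h 20 min
Thu: 10:28 AM–6:14 PM = 7 h 46 min; less 30 min break → 7 h 16 min
Fri: 7:14 AM–6:08 PM = 10 h 54 min; less 30 min break → 10 h 24 min
Sat: 10:40 AM–7:57 PM = 9 h 17 min; less 30 min break → 8 h 47 min
Sun: 9:45 AM–9:36 PM = 11 h 51 min; less 30 min break → 11 h 21 min
Total worked: 56 h 46 min = 56.77 h.
Threshold 37.5 h → overtime 19 h 16 min, regular 37 h 30 min.

Regular 37.50 hours, overtime 19.27 hours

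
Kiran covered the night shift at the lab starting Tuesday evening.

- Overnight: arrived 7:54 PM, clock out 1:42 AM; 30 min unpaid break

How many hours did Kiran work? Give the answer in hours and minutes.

5 h 18 min

Overnight: 7:54 PM → midnight = 4 h 6 min; midnight → 1:42 AM = 1 h 42 min; span 5 h 48 min; less 30 min break → 5 h 18 min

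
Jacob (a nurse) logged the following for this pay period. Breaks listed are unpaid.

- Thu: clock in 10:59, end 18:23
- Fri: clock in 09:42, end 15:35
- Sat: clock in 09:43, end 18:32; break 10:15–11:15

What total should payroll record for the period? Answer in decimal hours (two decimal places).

21.10 hours

Thu: 10:59–18:23 = 7 h 24 min
Fri: 09:42–15:35 = 5 h 53 min
Sat: 09:43–18:32 = 8 h 49 min; less 60 min break → 7 h 49 min
Total: 7 h 24 min + 5 h 53 min + 7 h 49 min = 21 h 6 min.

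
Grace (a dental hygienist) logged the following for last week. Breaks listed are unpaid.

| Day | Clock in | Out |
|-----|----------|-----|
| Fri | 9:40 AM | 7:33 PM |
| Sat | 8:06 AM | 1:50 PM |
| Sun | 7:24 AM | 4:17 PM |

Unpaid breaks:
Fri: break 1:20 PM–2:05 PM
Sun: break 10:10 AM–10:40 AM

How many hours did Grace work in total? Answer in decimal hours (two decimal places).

23.25 hours

Fri: 9:40 AM–7:33 PM = 9 h 53 min; less 45 min break → 9 h 8 min
Sat: 8:06 AM–1:50 PM = 5 h 44 min
Sun: 7:24 AM–4:17 PM = 8 h 53 min; less 30 min break → 8 h 23 min
Total: 9 h 8 min + 5 h 44 min + 8 h 23 min = 23 h 15 min.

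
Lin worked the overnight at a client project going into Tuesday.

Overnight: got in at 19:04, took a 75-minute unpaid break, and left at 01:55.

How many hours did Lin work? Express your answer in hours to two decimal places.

Overnight: 19:04 → midnight = 4 h 56 min; midnight → 01:55 = 1 h 55 min; span 6 h 51 min; less 75 min break → 5 h 36 min

5.60 hours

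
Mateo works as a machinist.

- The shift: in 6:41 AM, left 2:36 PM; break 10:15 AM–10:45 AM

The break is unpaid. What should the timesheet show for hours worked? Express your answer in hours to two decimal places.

The shift: 6:41 AM–2:36 PM = 7 h 55 min; less 30 min break → 7 h 25 min

7.42 hours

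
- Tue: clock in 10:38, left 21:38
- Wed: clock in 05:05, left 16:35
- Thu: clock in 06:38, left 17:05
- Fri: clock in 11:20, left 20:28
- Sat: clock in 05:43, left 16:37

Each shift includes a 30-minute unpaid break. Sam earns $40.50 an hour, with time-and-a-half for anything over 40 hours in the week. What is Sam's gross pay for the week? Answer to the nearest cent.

$2256.86

Tue: 10:38–21:38 = 11 h 0 min; less 30 min break → 10 h 30 min
Wed: 05:05–16:35 = 11 h 30 min; less 30 min break → 11 h 0 min
Thu: 06:38–17:05 = 10 h 27 min; less 30 min break → 9 h 57 min
Fri: 11:20–20:28 = 9 h 8 min; less 30 min break → 8 h 38 min
Sat: 05:43–16:37 = 10 h 54 min; less 30 min break → 10 h 24 min
Total worked: 50 h 29 min = 3029 min.
Regular 40 h 0 min = 2400 min at $40.50/h; overtime 10 h 29 min = 629 min at $60.75/h.
Pay = (2400 × $40.50 + 629 × $60.75) ÷ 60 = $2256.86.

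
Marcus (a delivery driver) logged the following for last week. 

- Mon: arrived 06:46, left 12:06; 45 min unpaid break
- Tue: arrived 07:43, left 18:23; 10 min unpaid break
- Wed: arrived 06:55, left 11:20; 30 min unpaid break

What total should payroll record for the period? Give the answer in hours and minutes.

19 h 0 min

Mon: 06:46–12:06 = 5 h 20 min; less 45 min break → 4 h 35 min
Tue: 07:43–18:23 = 10 h 40 min; less 10 min break → 10 h 30 min
Wed: 06:55–11:20 = 4 h 25 min; less 30 min break → 3 h 55 min
Total: 4 h 35 min + 10 h 30 min + 3 h 55 min = 19 h 0 min.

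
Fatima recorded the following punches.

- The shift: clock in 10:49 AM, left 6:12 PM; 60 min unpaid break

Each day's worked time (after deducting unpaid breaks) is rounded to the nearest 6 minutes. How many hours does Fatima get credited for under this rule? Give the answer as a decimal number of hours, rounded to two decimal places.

The shift: 10:49 AM–6:12 PM = 7 h 23 min − 60 min = 6 h 23 min → rounds to 6 h 24 min

6.40 hours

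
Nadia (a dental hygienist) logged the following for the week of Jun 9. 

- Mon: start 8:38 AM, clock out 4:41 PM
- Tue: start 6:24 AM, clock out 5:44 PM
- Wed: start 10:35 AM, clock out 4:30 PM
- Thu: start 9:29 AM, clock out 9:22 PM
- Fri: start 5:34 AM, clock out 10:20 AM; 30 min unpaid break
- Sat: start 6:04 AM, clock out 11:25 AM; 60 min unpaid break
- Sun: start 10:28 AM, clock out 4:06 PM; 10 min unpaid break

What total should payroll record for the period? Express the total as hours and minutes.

Mon: 8:38 AM–4:41 PM = 8 h 3 min
Tue: 6:24 AM–5:44 PM = 11 h 20 min
Wed: 10:35 AM–4:30 PM = 5 h 55 min
Thu: 9:29 AM–9:22 PM = 11 h 53 min
Fri: 5:34 AM–10:20 AM = 4 h 46 min; less 30 min break → 4 h 16 min
Sat: 6:04 AM–11:25 AM = 5 h 21 min; less 60 min break → 4 h 21 min
Sun: 10:28 AM–4:06 PM = 5 h 38 min; less 10 min break → 5 h 28 min
Total: 8 h 3 min + 11 h 20 min + 5 h 55 min + 11 h 53 min + 4 h 16 min + 4 h 21 min + 5 h 28 min = 51 h 16 min.

51 h 16 min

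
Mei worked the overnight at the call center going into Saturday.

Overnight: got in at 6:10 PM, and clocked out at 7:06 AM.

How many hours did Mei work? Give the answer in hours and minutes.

Overnight: 6:10 PM → midnight = 5 h 50 min; midnight → 7:06 AM = 7 h 6 min; span 12 h 56 min

12 h 56 min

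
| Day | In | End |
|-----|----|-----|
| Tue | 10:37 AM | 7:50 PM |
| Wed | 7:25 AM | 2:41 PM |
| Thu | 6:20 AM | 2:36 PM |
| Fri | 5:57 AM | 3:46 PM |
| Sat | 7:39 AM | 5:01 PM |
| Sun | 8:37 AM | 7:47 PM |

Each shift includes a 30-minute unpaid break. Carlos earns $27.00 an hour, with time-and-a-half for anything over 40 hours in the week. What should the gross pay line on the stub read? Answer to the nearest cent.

Tue: 10:37 AM–7:50 PM = 9 h 13 min; less 30 min break → 8 h 43 min
Wed: 7:25 AM–2:41 PM = 7 h 16 min; less 30 min break → 6 h 46 min
Thu: 6:20 AM–2:36 PM = 8 h 16 min; less 30 min break → 7 h 46 min
Fri: 5:57 AM–3:46 PM = 9 h 49 min; less 30 min break → 9 h 19 min
Sat: 7:39 AM–5:01 PM = 9 h 22 min; less 30 min break → 8 h 52 min
Sun: 8:37 AM–7:47 PM = 11 h 10 min; less 30 min break → 10 h 40 min
Total worked: 52 h 6 min = 3126 min.
Regular 40 h 0 min = 2400 min at $27.00/h; overtime 12 h 6 min = 726 min at $40.50/h.
Pay = (2400 × $27.00 + 726 × $40.50) ÷ 60 = $1570.05.

$1570.05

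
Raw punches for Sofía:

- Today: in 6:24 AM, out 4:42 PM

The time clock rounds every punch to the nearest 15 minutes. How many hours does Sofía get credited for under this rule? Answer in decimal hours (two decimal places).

Today: in 6:24 AM→6:30 AM, out 4:42 PM→4:45 PM; 10 h 15 min

10.25 hours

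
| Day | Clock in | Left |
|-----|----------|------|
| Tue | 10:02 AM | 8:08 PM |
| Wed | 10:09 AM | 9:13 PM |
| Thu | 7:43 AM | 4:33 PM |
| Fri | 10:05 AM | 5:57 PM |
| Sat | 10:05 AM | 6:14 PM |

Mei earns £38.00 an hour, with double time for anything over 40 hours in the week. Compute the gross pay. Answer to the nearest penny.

Tue: 10:02 AM–8:08 PM = 10 h 6 min
Wed: 10:09 AM–9:13 PM = 11 h 4 min
Thu: 7:43 AM–4:33 PM = 8 h 50 min
Fri: 10:05 AM–5:57 PM = 7 h 52 min
Sat: 10:05 AM–6:14 PM = 8 h 9 min
Total worked: 46 h 1 min = 2761 min.
Regular 40 h 0 min = 2400 min at £38.00/h; overtime 6 h 1 min = 361 min at £76.00/h.
Pay = (2400 × £38.00 + 361 × £76.00) ÷ 60 = £1977.27.

£1977.27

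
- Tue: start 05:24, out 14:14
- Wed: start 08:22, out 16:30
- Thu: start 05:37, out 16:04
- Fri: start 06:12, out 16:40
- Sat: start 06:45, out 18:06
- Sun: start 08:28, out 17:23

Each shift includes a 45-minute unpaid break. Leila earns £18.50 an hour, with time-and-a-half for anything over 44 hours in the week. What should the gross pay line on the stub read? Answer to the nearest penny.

£1081.79

Tue: 05:24–14:14 = 8 h 50 min; less 45 min break → 8 h 5 min
Wed: 08:22–16:30 = 8 h 8 min; less 45 min break → 7 h 23 min
Thu: 05:37–16:04 = 10 h 27 min; less 45 min break → 9 h 42 min
Fri: 06:12–16:40 = 10 h 28 min; less 45 min break → 9 h 43 min
Sat: 06:45–18:06 = 11 h 21 min; less 45 min break → 10 h 36 min
Sun: 08:28–17:23 = 8 h 55 min; less 45 min break → 8 h 10 min
Total worked: 53 h 39 min = 3219 min.
Regular 44 h 0 min = 2640 min at £18.50/h; overtime 9 h 39 min = 579 min at £27.75/h.
Pay = (2640 × £18.50 + 579 × £27.75) ÷ 60 = £1081.79.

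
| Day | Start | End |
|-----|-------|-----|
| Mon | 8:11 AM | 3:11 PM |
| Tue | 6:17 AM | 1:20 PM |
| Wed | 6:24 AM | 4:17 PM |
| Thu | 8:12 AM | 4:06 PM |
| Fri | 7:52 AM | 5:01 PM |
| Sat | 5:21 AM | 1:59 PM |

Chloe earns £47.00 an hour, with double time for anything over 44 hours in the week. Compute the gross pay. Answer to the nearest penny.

Mon: 8:11 AM–3:11 PM = 7 h 0 min
Tue: 6:17 AM–1:20 PM = 7 h 3 min
Wed: 6:24 AM–4:17 PM = 9 h 53 min
Thu: 8:12 AM–4:06 PM = 7 h 54 min
Fri: 7:52 AM–5:01 PM = 9 h 9 min
Sat: 5:21 AM–1:59 PM = 8 h 38 min
Total worked: 49 h 37 min = 2977 min.
Regular 44 h 0 min = 2640 min at £47.00/h; overtime 5 h 37 min = 337 min at £94.00/h.
Pay = (2640 × £47.00 + 337 × £94.00) ÷ 60 = £2595.97.

£2595.97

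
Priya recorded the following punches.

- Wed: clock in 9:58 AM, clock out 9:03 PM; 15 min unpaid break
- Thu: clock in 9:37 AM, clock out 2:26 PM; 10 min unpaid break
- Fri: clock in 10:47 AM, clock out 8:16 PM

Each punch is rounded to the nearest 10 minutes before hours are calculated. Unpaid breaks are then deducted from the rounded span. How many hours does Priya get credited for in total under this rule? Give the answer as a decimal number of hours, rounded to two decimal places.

24.92 hours

Wed: in 9:58 AM→10:00 AM, out 9:03 PM→9:00 PM; 11 h 0 min − 15 min = 10 h 45 min
Thu: in 9:37 AM→9:40 AM, out 2:26 PM→2:30 PM; 4 h 50 min − 10 min = 4 h 40 min
Fri: in 10:47 AM→10:50 AM, out 8:16 PM→8:20 PM; 9 h 30 min
Total credited: 24 h 55 min.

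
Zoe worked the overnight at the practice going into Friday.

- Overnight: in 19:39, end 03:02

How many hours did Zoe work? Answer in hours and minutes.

7 h 23 min

Overnight: 19:39 → midnight = 4 h 21 min; midnight → 03:02 = 3 h 2 min; span 7 h 23 min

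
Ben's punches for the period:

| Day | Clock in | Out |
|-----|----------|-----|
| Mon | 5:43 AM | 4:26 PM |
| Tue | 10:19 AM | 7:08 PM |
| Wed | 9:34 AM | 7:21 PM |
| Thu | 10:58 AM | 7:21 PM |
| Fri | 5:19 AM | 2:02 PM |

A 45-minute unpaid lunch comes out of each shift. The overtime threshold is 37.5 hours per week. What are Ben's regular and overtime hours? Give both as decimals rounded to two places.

Mon: 5:43 AM–4:26 PM = 10 h 43 min; less 45 min break → 9 h 58 min
Tue: 10:19 AM–7:08 PM = 8 h 49 min; less 45 min break → 8 h 4 min
Wed: 9:34 AM–7:21 PM = 9 h 47 min; less 45 min break → 9 h 2 min
Thu: 10:58 AM–7:21 PM = 8 h 23 min; less 45 min break → 7 h 38 min
Fri: 5:19 AM–2:02 PM = 8 h 43 min; less 45 min break → 7 h 58 min
Total worked: 42 h 40 min = 42.67 h.
Threshold 37.5 h → overtime 5 h 10 min, regular 37 h 30 min.

Regular 37.50 hours, overtime 5.17 hours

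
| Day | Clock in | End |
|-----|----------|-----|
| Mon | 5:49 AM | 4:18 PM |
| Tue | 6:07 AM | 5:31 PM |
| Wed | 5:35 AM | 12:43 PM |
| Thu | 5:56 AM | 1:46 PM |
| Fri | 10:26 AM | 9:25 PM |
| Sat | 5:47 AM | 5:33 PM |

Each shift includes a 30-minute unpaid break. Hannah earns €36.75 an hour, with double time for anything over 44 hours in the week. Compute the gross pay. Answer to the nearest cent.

Mon: 5:49 AM–4:18 PM = 10 h 29 min; less 30 min break → 9 h 59 min
Tue: 6:07 AM–5:31 PM = 11 h 24 min; less 30 min break → 10 h 54 min
Wed: 5:35 AM–12:43 PM = 7 h 8 min; less 30 min break → 6 h 38 min
Thu: 5:56 AM–1:46 PM = 7 h 50 min; less 30 min break → 7 h 20 min
Fri: 10:26 AM–9:25 PM = 10 h 59 min; less 30 min break → 10 h 29 min
Sat: 5:47 AM–5:33 PM = 11 h 46 min; less 30 min break → 11 h 16 min
Total worked: 56 h 36 min = 3396 min.
Regular 44 h 0 min = 2640 min at €36.75/h; overtime 12 h 36 min = 756 min at €73.50/h.
Pay = (2640 × €36.75 + 756 × €73.50) ÷ 60 = €2543.10.

€2543.10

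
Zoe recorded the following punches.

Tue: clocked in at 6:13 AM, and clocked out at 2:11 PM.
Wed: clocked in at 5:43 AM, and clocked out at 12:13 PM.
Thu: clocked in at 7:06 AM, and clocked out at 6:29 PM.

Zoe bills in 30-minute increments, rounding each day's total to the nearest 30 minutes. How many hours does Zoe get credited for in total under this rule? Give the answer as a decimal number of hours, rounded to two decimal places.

Tue: 6:13 AM–2:11 PM = 7 h 58 min → rounds to 8 h 0 min
Wed: 5:43 AM–12:13 PM = 6 h 30 min → rounds to 6 h 30 min
Thu: 7:06 AM–6:29 PM = 11 h 23 min → rounds to 11 h 30 min
Total credited: 26 h 0 min.

26.00 hours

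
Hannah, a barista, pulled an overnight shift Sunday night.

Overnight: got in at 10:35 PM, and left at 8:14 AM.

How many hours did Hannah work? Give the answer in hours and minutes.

9 h 39 min

Overnight: 10:35 PM → midnight = 1 h 25 min; midnight → 8:14 AM = 8 h 14 min; span 9 h 39 min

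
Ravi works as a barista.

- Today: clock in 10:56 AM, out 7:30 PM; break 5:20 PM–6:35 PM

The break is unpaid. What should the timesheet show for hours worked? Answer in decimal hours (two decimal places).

Today: 10:56 AM–7:30 PM = 8 h 34 min; less 75 min break → 7 h 19 min

7.32 hours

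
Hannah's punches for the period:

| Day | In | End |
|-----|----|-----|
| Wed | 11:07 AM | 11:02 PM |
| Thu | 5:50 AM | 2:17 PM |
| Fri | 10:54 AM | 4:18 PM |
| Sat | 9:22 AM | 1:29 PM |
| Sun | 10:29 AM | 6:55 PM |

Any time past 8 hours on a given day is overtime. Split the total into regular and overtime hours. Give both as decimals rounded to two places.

Wed: 11:07 AM–11:02 PM = 11 h 55 min
Thu: 5:50 AM–2:17 PM = 8 h 27 min
Fri: 10:54 AM–4:18 PM = 5 h 24 min
Sat: 9:22 AM–1:29 PM = 4 h 7 min
Sun: 10:29 AM–6:55 PM = 8 h 26 min
Wed reg 8 h 0 min / OT 3 h 55 min; Thu reg 8 h 0 min / OT 0 h 27 min; Fri reg 5 h 24 min / OT 0 h 0 min; Sat reg 4 h 7 min / OT 0 h 0 min; Sun reg 8 h 0 min / OT 0 h 26 min.
Totals: regular 33 h 31 min, overtime 4 h 48 min.

Regular 33.52 hours, overtime 4.80 hours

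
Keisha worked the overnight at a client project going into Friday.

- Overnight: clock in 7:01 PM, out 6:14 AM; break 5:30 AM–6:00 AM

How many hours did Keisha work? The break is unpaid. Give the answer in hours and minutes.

Overnight: 7:01 PM → midnight = 4 h 59 min; midnight → 6:14 AM = 6 h 14 min; span 11 h 13 min; less 30 min break → 10 h 43 min

10 h 43 min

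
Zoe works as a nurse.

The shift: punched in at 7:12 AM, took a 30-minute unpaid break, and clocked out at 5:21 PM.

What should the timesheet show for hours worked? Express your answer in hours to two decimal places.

The shift: 7:12 AM–5:21 PM = 10 h 9 min; less 30 min break → 9 h 39 min

9.65 hours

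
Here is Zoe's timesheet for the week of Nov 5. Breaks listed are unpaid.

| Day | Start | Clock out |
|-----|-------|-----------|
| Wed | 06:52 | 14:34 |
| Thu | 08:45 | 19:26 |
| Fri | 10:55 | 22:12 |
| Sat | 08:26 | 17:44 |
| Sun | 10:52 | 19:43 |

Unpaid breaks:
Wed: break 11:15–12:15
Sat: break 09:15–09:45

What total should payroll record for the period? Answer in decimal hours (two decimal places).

46.32 hours

Wed: 06:52–14:34 = 7 h 42 min; less 60 min break → 6 h 42 min
Thu: 08:45–19:26 = 10 h 41 min
Fri: 10:55–22:12 = 11 h 17 min
Sat: 08:26–17:44 = 9 h 18 min; less 30 min break → 8 h 48 min
Sun: 10:52–19:43 = 8 h 51 min
Total: 6 h 42 min + 10 h 41 min + 11 h 17 min + 8 h 48 min + 8 h 51 min = 46 h 19 min.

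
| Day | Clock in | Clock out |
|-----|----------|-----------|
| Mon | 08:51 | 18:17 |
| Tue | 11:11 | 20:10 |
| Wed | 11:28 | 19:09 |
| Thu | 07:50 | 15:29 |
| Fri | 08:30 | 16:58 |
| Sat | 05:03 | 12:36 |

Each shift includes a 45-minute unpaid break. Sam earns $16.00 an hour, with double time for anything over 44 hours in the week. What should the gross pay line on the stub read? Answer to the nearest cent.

$744.53

Mon: 08:51–18:17 = 9 h 26 min; less 45 min break → 8 h 41 min
Tue: 11:11–20:10 = 8 h 59 min; less 45 min break → 8 h 14 min
Wed: 11:28–19:09 = 7 h 41 min; less 45 min break → 6 h 56 min
Thu: 07:50–15:29 = 7 h 39 min; less 45 min break → 6 h 54 min
Fri: 08:30–16:58 = 8 h 28 min; less 45 min break → 7 h 43 min
Sat: 05:03–12:36 = 7 h 33 min; less 45 min break → 6 h 48 min
Total worked: 45 h 16 min = 2716 min.
Regular 44 h 0 min = 2640 min at $16.00/h; overtime 1 h 16 min = 76 min at $32.00/h.
Pay = (2640 × $16.00 + 76 × $32.00) ÷ 60 = $744.53.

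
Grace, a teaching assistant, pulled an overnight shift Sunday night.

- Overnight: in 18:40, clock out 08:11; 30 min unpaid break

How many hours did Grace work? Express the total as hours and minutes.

13 h 1 min

Overnight: 18:40 → midnight = 5 h 20 min; midnight → 08:11 = 8 h 11 min; span 13 h 31 min; less 30 min break → 13 h 1 min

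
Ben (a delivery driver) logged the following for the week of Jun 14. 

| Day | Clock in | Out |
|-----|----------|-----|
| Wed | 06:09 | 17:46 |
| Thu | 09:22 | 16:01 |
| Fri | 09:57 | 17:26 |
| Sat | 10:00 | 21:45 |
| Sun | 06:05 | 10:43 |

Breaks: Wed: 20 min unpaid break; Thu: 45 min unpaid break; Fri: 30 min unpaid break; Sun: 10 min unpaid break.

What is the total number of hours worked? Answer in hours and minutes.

40 h 23 min

Wed: 06:09–17:46 = 11 h 37 min; less 20 min break → 11 h 17 min
Thu: 09:22–16:01 = 6 h 39 min; less 45 min break → 5 h 54 min
Fri: 09:57–17:26 = 7 h 29 min; less 30 min break → 6 h 59 min
Sat: 10:00–21:45 = 11 h 45 min
Sun: 06:05–10:43 = 4 h 38 min; less 10 min break → 4 h 28 min
Total: 11 h 17 min + 5 h 54 min + 6 h 59 min + 11 h 45 min + 4 h 28 min = 40 h 23 min.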